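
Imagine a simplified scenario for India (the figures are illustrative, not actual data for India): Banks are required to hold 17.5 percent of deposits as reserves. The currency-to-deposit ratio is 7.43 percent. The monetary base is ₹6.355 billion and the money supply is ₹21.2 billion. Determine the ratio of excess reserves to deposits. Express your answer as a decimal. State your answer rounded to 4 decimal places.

0.0727

Using m = M/MB = 21.2/6.355 ≈ 3.335956. Since m = (1 + c)/(c + rr + e), the denominator satisfies c + rr + e = (1 + c)/m = (1 + 0.0743) / 3.335956 ≈ 0.322037.
With c = 0.0743 and rr = 0.175, the ratio of excess reserves to deposits is 0.322037 − 0.0743 − 0.175 = 0.072737.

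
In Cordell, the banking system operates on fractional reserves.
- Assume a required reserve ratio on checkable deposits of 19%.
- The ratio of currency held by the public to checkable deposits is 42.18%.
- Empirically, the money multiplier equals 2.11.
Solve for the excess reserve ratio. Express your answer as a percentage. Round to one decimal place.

6.2%

Using m = 2.11. Since m = (1 + c)/(c + rr + e), the denominator satisfies c + rr + e = (1 + c)/m = (1 + 0.4218) / 2.11 ≈ 0.673839.
With c = 0.4218 and rr = 0.19, the excess reserve ratio is 0.673839 − 0.4218 − 0.19 = 0.062039.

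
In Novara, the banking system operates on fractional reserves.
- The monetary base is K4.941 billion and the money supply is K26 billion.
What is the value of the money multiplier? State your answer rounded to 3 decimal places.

The money multiplier is m = M / MB = 26 / 4.941 ≈ 5.26209.

5.262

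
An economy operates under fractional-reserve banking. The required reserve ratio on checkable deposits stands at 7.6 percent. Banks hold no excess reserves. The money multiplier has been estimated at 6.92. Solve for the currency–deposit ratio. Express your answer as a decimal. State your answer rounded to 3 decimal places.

0.080

Using m = 6.92. From m = (1 + c)/(c + rr + e), rearranging gives 1 + c = m·(c + rr + e), so c·(1 − m) = m·(rr + e) − 1.
Hence c = [m·(rr + e) − 1]/(1 − m) = [6.92 × (0.076 + 0) − 1] / (1 − 6.92) ≈ 0.080081.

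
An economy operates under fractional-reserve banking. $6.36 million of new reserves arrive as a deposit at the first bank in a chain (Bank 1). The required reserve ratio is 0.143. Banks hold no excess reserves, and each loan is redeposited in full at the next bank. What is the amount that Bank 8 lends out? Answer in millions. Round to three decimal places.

Each bank lends a fraction (1 − rr) = 0.8570 of the deposit it receives, so Bank 8 receives 6.36·0.8570^7 and lends 6.36·0.8570^8 ≈ 1.8506 million.

$1.851 million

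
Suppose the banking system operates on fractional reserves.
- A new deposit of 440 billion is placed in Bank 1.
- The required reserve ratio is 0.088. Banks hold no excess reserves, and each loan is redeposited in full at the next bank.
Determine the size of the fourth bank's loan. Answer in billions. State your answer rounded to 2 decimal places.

Each bank lends a fraction (1 − rr) = 0.9120 of the deposit it receives, so Bank 4 receives 440·0.9120^3 and lends 440·0.9120^4 ≈ 304.3912 billion.

304.39 billion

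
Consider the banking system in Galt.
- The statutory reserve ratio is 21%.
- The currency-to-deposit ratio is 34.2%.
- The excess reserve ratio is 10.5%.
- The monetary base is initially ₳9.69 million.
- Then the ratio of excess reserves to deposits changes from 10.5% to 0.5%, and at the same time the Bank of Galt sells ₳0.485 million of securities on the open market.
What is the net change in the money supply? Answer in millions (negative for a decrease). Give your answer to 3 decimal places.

₳2.385 million

Before: m₁ = (1 + 0.342) / (0.21 + 0.105 + 0.342) ≈ 2.04262, MB₁ = 9.69, so M₁ = 2.04262 × 9.69 ≈ 19.793 million.
After: m₂ = (1 + 0.342) / (0.21 + 0.005 + 0.342) ≈ 2.40934, MB₂ = 9.69 − 0.485 = 9.205, so M₂ = 2.40934 × 9.205 ≈ 22.178 million.
ΔM = M₂ − M₁ = 22.178 − 19.793 = 2.385 million.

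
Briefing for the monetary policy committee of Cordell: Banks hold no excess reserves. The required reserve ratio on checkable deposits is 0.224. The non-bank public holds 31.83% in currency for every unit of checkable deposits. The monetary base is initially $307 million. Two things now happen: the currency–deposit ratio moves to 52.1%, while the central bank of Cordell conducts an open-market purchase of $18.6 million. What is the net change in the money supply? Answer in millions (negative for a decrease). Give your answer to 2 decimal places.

Before: m₁ = (1 + 0.3183) / (0.224 + 0.3183) ≈ 2.430942, MB₁ = 307, so M₁ = 2.430942 × 307 ≈ 746.2992 million.
After: m₂ = (1 + 0.521) / (0.224 + 0.521) ≈ 2.041611, MB₂ = 307 + 18.6 = 325.6, so M₂ = 2.041611 × 325.6 ≈ 664.7485 million.
ΔM = M₂ − M₁ = 664.7485 − 746.2992 = -81.5507 million.

-81.55 million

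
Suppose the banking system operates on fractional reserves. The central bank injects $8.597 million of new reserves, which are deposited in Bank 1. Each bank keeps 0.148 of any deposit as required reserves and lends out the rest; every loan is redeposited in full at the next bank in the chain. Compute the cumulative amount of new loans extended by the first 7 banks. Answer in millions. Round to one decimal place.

Bank i lends (1 − rr)^i of the original deposit: Bank 1 lends 8.597·0.8520 ≈ 7.3246, Bank 2 lends 8.597·0.8520² ≈ 6.2406, and so on.
Summing a geometric series: total = 8.597·[0.8520·(1 − 0.8520^7) / (1 − 0.8520)] ≈ 33.3620 million.

$33.4 million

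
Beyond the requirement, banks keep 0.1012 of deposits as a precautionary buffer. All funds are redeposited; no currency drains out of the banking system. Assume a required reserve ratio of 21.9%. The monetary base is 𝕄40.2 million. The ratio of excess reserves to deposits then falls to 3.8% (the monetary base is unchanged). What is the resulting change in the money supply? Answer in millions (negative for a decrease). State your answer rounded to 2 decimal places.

𝕄30.87 million

Initially m₁ = 1 / (0.219 + 0.1012) ≈ 3.12305, so M₁ = 3.12305 × 40.2 ≈ 125.5466 million.
After the change m₂ = 1 / (0.219 + 0.038) ≈ 3.89105, so M₂ = 3.89105 × 40.2 ≈ 156.4202 million.
ΔM = M₂ − M₁ = 156.4202 − 125.5466 = 30.8736 million.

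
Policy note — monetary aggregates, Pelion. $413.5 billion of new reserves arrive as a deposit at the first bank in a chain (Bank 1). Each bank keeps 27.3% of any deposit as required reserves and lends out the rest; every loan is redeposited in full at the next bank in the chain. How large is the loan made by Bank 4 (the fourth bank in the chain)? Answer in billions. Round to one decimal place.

$115.5 billion

Each bank lends a fraction (1 − rr) = 0.7270 of the deposit it receives, so Bank 4 receives 413.5·0.7270^3 and lends 413.5·0.7270^4 ≈ 115.5083 billion.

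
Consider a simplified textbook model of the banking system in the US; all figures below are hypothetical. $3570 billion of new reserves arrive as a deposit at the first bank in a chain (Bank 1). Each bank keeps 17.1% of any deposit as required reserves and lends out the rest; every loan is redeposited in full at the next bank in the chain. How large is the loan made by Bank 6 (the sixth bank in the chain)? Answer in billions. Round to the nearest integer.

Each bank lends a fraction (1 − rr) = 0.8290 of the deposit it receives, so Bank 6 receives 3570·0.8290^5 and lends 3570·0.8290^6 ≈ 1158.7651 billion.

$1159 billion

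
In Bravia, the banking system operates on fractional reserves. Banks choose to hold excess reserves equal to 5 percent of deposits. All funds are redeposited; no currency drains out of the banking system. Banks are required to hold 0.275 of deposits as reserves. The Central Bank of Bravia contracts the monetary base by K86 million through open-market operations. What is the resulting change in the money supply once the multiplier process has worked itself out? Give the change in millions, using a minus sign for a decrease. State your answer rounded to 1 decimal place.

The money multiplier is m = 1 / (rr + e) = 1 / (0.275 + 0.05) ≈ 3.0769.
The sale removes 86 million of base, so ΔM = m × ΔMB = 3.0769 × (−86) = -264.6134 million.

-264.6 million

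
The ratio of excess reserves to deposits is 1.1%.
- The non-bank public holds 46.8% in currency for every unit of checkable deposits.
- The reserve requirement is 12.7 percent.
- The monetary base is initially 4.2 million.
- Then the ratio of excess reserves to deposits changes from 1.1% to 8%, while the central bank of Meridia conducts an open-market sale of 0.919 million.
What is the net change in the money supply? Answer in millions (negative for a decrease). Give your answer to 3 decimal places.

-3.039 million

Before: m₁ = (1 + 0.468) / (0.127 + 0.011 + 0.468) ≈ 2.42244, MB₁ = 4.2, so M₁ = 2.42244 × 4.2 ≈ 10.1742 million.
After: m₂ = (1 + 0.468) / (0.127 + 0.08 + 0.468) ≈ 2.17481, MB₂ = 4.2 − 0.919 = 3.281, so M₂ = 2.17481 × 3.281 ≈ 7.1356 million.
ΔM = M₂ − M₁ = 7.1356 − 10.1742 = -3.0386 million.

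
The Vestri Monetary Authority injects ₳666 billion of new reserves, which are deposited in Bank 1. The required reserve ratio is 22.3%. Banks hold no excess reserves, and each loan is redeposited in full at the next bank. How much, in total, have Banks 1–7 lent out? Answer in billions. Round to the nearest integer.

₳1924 billion

Bank i lends (1 − rr)^i of the original deposit: Bank 1 lends 666·0.7770 = 517.4820, Bank 2 lends 666·0.7770² ≈ 402.0835, and so on.
Summing a geometric series: total = 666·[0.7770·(1 − 0.7770^7) / (1 − 0.7770)] ≈ 1923.7783 billion.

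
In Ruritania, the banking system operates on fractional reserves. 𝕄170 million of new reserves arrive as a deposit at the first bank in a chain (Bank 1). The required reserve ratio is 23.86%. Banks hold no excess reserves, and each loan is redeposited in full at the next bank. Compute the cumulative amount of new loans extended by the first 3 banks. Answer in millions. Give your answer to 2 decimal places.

Bank i lends (1 − rr)^i of the original deposit: Bank 1 lends 170·0.7614 = 129.4380, Bank 2 lends 170·0.7614² ≈ 98.5541, and so on.
Summing a geometric series: total = 170·[0.7614·(1 − 0.7614^3) / (1 − 0.7614)] ≈ 303.0312 million.

𝕄303.03 million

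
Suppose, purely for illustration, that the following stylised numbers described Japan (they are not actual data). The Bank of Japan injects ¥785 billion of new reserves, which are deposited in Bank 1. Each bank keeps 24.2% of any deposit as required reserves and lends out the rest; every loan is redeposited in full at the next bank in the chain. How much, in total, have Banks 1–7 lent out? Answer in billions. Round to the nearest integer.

¥2105 billion

Bank i lends (1 − rr)^i of the original deposit: Bank 1 lends 785·0.7580 = 595.0300, Bank 2 lends 785·0.7580² ≈ 451.0327, and so on.
Summing a geometric series: total = 785·[0.7580·(1 − 0.7580^7) / (1 − 0.7580)] ≈ 2105.2866 billion.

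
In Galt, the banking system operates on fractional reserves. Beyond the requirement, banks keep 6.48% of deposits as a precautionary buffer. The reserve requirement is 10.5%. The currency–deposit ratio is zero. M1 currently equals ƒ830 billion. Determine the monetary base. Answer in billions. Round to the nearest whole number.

ƒ141 billion

The money multiplier is m = 1 / (rr + e) = 1 / (0.105 + 0.0648) ≈ 5.8893.
MB = M / m = 830 / 5.8893 ≈ 140.9336 billion.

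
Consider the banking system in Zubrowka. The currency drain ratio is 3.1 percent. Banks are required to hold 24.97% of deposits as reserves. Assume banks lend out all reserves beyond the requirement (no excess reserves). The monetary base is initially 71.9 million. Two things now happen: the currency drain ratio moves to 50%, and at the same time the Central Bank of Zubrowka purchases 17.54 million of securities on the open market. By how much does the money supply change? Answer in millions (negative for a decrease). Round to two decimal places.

-85.13 million

Before: m₁ = (1 + 0.031) / (0.2497 + 0.031) ≈ 3.67296, MB₁ = 71.9, so M₁ = 3.67296 × 71.9 ≈ 264.0858 million.
After: m₂ = (1 + 0.5) / (0.2497 + 0.5) ≈ 2.00080, MB₂ = 71.9 + 17.54 = 89.44, so M₂ = 2.00080 × 89.44 ≈ 178.9516 million.
ΔM = M₂ − M₁ = 178.9516 − 264.0858 = -85.1342 million.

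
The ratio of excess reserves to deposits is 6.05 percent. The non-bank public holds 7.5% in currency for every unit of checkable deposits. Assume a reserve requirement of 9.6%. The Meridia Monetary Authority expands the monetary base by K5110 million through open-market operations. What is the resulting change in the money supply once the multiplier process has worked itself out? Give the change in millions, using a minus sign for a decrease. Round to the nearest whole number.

The money multiplier is m = (1 + c) / (rr + e + c) = (1 + 0.075) / (0.096 + 0.0605 + 0.075) ≈ 4.64363.
The purchase adds 5110 million of base, so ΔM = m × ΔMB = 4.64363 × (+5110) = 23728.9493 million.

K23729 million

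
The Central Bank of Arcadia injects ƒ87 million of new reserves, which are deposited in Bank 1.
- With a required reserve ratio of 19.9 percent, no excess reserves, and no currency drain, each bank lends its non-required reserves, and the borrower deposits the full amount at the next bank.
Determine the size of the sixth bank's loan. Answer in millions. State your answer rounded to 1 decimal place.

ƒ23.0 million

Each bank lends a fraction (1 − rr) = 0.8010 of the deposit it receives, so Bank 6 receives 87·0.8010^5 and lends 87·0.8010^6 ≈ 22.9781 million.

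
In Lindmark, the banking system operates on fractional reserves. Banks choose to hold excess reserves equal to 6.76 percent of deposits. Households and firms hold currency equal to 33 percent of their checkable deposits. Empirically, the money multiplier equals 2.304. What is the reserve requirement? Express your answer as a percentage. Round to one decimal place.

Using m = 2.304. Since m = (1 + c)/(c + rr + e), the denominator satisfies c + rr + e = (1 + c)/m = (1 + 0.33) / 2.304 ≈ 0.577257.
With c = 0.33 and e = 0.0676, the reserve requirement is 0.577257 − 0.33 − 0.0676 = 0.179657.

18.0%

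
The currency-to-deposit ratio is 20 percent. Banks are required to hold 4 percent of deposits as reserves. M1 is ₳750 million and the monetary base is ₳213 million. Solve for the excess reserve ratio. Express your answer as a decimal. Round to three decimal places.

0.101

Using m = M/MB = 750/213 ≈ 3.521127. Since m = (1 + c)/(c + rr + e), the denominator satisfies c + rr + e = (1 + c)/m = (1 + 0.2) / 3.521127 ≈ 0.340800.
With c = 0.2 and rr = 0.04, the excess reserve ratio is 0.340800 − 0.2 − 0.04 = 0.1008.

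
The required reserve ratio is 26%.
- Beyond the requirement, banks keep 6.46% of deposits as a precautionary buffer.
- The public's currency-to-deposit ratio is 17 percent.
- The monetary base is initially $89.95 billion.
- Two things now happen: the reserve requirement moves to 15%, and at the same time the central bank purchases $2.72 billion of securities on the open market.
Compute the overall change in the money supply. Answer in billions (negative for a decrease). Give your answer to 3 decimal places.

Before: m₁ = (1 + 0.17) / (0.26 + 0.0646 + 0.17) ≈ 2.365548, MB₁ = 89.95, so M₁ = 2.365548 × 89.95 ≈ 212.781 billion.
After: m₂ = (1 + 0.17) / (0.15 + 0.0646 + 0.17) ≈ 3.042122, MB₂ = 89.95 + 2.72 = 92.67, so M₂ = 3.042122 × 92.67 ≈ 281.9134 billion.
ΔM = M₂ − M₁ = 281.9134 − 212.781 = 69.1324 billion.

$69.132 billion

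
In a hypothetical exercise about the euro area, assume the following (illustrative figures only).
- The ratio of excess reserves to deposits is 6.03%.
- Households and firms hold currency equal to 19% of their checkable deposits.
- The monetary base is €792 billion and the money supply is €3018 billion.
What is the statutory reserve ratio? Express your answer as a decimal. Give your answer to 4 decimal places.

Using m = M/MB = 3018/792 ≈ 3.810606. Since m = (1 + c)/(c + rr + e), the denominator satisfies c + rr + e = (1 + c)/m = (1 + 0.19) / 3.810606 ≈ 0.312286.
With c = 0.19 and e = 0.0603, the statutory reserve ratio is 0.312286 − 0.19 − 0.0603 = 0.061986.

0.0620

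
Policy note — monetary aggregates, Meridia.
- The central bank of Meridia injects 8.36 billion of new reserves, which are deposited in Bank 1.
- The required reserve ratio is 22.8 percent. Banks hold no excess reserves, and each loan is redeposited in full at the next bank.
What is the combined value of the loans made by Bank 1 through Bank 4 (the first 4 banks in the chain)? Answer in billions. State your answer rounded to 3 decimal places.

Bank i lends (1 − rr)^i of the original deposit: Bank 1 lends 8.36·0.7720 ≈ 6.4539, Bank 2 lends 8.36·0.7720² ≈ 4.9824, and so on.
Summing a geometric series: total = 8.36·[0.7720·(1 − 0.7720^4) / (1 − 0.7720)] ≈ 18.2522 billion.

18.252 billion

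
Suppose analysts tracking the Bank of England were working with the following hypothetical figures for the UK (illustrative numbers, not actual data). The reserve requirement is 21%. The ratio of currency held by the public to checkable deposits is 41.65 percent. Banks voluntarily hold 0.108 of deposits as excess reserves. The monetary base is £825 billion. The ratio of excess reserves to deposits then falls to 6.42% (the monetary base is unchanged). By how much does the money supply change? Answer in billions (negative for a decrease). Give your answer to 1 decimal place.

Initially m₁ = (1 + 0.4165) / (0.21 + 0.108 + 0.4165) ≈ 1.92852, so M₁ = 1.92852 × 825 = 1591.029 billion.
After the change m₂ = (1 + 0.4165) / (0.21 + 0.0642 + 0.4165) ≈ 2.05082, so M₂ = 2.05082 × 825 = 1691.9265 billion.
ΔM = M₂ − M₁ = 1691.9265 − 1591.029 = 100.8975 billion.

£100.9 billion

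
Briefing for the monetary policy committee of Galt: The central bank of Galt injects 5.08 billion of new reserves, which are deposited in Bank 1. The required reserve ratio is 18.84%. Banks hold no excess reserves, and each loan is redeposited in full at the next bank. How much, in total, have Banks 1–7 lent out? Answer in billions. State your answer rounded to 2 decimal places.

Bank i lends (1 − rr)^i of the original deposit: Bank 1 lends 5.08·0.8116 ≈ 4.1229, Bank 2 lends 5.08·0.8116² ≈ 3.3462, and so on.
Summing a geometric series: total = 5.08·[0.8116·(1 − 0.8116^7) / (1 − 0.8116)] ≈ 16.8079 billion.

16.81 billion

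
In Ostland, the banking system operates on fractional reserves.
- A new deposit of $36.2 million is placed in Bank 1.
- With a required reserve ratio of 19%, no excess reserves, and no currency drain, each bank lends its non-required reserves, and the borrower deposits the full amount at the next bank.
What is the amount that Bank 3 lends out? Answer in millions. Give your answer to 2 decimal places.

$19.24 million

Each bank lends a fraction (1 − rr) = 0.8100 of the deposit it receives, so Bank 3 receives 36.2·0.8100^2 and lends 36.2·0.8100^3 ≈ 19.2382 million.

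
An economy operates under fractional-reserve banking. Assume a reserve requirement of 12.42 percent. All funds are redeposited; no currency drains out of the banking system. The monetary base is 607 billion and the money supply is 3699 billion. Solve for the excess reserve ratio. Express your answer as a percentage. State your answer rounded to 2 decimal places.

3.99%

Using m = M/MB = 3699/607 ≈ 6.093904. Since m = (1 + c)/(c + rr + e), the denominator satisfies c + rr + e = (1 + c)/m = (1 + 0) / 6.093904 ≈ 0.164098.
With c = 0 and rr = 0.1242, the excess reserve ratio is 0.164098 − 0 − 0.1242 = 0.039898.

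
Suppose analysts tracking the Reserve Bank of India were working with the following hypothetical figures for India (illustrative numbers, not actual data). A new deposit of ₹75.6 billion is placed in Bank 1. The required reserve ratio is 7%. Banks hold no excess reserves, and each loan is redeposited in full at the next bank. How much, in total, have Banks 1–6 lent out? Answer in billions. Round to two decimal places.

Bank i lends (1 − rr)^i of the original deposit: Bank 1 lends 75.6·0.9300 = 70.3080, Bank 2 lends 75.6·0.9300² ≈ 65.3864, and so on.
Summing a geometric series: total = 75.6·[0.9300·(1 − 0.9300^6) / (1 − 0.9300)] ≈ 354.5631 billion.

₹354.56 billion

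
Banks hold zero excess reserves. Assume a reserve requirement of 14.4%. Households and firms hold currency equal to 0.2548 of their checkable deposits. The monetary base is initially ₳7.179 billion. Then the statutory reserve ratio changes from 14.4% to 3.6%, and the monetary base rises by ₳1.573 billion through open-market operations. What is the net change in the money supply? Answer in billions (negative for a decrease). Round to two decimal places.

Before: m₁ = (1 + 0.2548) / (0.144 + 0.2548) ≈ 3.1464, MB₁ = 7.179, so M₁ = 3.1464 × 7.179 ≈ 22.588 billion.
After: m₂ = (1 + 0.2548) / (0.036 + 0.2548) ≈ 4.3150, MB₂ = 7.179 + 1.573 = 8.752, so M₂ = 4.3150 × 8.752 ≈ 37.7649 billion.
ΔM = M₂ − M₁ = 37.7649 − 22.588 = 15.1769 billion.

₳15.18 billion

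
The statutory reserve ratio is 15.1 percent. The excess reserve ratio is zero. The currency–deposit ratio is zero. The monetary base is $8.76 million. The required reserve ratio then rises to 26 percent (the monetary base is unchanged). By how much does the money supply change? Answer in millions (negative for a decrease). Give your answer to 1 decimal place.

Initially m₁ = 1 / (0.151) ≈ 6.6225, so M₁ = 6.6225 × 8.76 = 58.0131 million.
After the change m₂ = 1 / (0.26) ≈ 3.8462, so M₂ = 3.8462 × 8.76 ≈ 33.6927 million.
ΔM = M₂ − M₁ = 33.6927 − 58.0131 = -24.3204 million.

-24.3 million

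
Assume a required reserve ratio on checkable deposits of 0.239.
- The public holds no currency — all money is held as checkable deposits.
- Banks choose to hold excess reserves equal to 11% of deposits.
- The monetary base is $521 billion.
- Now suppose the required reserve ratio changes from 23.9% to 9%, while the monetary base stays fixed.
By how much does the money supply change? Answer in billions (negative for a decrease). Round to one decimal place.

Initially m₁ = 1 / (0.239 + 0.11) ≈ 2.86533, so M₁ = 2.86533 × 521 ≈ 1492.8369 billion.
After the change m₂ = 1 / (0.09 + 0.11) = 5, so M₂ = 5 × 521 = 2605 billion.
ΔM = M₂ − M₁ = 2605 − 1492.8369 = 1112.1631 billion.

$1112.2 billion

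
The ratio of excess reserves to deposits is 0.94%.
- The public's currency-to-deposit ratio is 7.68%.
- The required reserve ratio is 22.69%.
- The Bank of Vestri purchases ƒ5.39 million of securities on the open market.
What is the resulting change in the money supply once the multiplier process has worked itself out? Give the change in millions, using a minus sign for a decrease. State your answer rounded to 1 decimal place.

The money multiplier is m = (1 + c) / (rr + e + c) = (1 + 0.0768) / (0.2269 + 0.0094 + 0.0768) ≈ 3.4392.
The purchase adds 5.39 million of base, so ΔM = m × ΔMB = 3.4392 × (+5.39) ≈ 18.5373 million.

ƒ18.5 million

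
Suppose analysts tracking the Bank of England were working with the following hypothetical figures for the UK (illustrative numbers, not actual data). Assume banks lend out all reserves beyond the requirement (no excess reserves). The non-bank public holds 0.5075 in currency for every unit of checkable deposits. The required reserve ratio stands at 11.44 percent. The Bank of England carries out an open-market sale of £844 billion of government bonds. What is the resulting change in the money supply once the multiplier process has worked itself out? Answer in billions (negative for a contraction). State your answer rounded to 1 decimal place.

The money multiplier is m = (1 + c) / (rr + c) = (1 + 0.5075) / (0.1144 + 0.5075) ≈ 2.42402.
The sale removes 844 billion of base, so ΔM = m × ΔMB = 2.42402 × (−844) ≈ -2045.8729 billion.

-2045.9 billion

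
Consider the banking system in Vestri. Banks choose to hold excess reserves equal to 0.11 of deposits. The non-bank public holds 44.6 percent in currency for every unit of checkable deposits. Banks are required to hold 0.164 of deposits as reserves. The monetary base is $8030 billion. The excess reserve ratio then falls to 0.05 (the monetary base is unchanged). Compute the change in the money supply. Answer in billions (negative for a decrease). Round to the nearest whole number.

$1466 billion

Initially m₁ = (1 + 0.446) / (0.164 + 0.11 + 0.446) ≈ 2.00833, so M₁ = 2.00833 × 8030 = 16126.8899 billion.
After the change m₂ = (1 + 0.446) / (0.164 + 0.05 + 0.446) ≈ 2.19091, so M₂ = 2.19091 × 8030 = 17593.0073 billion.
ΔM = M₂ − M₁ = 17593.0073 − 16126.8899 = 1466.1174 billion.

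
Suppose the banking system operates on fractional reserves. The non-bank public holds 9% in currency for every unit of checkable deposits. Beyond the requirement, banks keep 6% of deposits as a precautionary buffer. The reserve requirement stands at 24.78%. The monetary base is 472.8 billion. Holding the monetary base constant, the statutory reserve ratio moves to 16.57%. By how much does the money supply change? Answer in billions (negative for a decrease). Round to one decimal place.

Initially m₁ = (1 + 0.09) / (0.2478 + 0.06 + 0.09) ≈ 2.74007, so M₁ = 2.74007 × 472.8 ≈ 1295.5051 billion.
After the change m₂ = (1 + 0.09) / (0.1657 + 0.06 + 0.09) ≈ 3.45264, so M₂ = 3.45264 × 472.8 ≈ 1632.4082 billion.
ΔM = M₂ − M₁ = 1632.4082 − 1295.5051 = 336.9031 billion.

336.9 billion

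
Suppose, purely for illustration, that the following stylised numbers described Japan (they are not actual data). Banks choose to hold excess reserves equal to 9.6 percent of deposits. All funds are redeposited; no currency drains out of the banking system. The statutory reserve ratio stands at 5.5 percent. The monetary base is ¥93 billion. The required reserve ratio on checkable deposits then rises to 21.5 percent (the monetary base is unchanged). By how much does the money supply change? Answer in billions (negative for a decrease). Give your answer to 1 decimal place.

-316.9 billion

Initially m₁ = 1 / (0.055 + 0.096) ≈ 6.6225, so M₁ = 6.6225 × 93 = 615.8925 billion.
After the change m₂ = 1 / (0.215 + 0.096) ≈ 3.2154, so M₂ = 3.2154 × 93 = 299.0322 billion.
ΔM = M₂ − M₁ = 299.0322 − 615.8925 = -316.8603 billion.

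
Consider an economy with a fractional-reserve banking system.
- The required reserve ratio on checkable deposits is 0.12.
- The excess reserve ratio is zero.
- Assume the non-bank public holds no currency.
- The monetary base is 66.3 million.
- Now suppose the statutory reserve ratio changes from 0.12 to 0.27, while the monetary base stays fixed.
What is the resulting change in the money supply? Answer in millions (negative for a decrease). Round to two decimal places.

Initially m₁ = 1 / (0.12) ≈ 8.33333, so M₁ = 8.33333 × 66.3 ≈ 552.4998 million.
After the change m₂ = 1 / (0.27) ≈ 3.70370, so M₂ = 3.70370 × 66.3 ≈ 245.5553 million.
ΔM = M₂ − M₁ = 245.5553 − 552.4998 = -306.9445 million.

-306.94 million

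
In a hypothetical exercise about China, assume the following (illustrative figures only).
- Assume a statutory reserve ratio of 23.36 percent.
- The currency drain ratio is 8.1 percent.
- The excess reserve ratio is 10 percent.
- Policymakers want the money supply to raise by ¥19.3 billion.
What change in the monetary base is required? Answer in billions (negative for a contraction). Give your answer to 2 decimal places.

The money multiplier is m = (1 + c) / (rr + e + c) = (1 + 0.081) / (0.2336 + 0.1 + 0.081) ≈ 2.60733.
ΔMB = ΔM / m = (+19.3) / 2.60733 ≈ 7.4022 billion.

¥7.40 billion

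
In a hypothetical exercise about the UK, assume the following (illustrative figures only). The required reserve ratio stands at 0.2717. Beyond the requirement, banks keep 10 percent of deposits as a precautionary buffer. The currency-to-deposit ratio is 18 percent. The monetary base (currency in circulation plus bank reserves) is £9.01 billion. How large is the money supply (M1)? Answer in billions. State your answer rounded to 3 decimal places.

£19.271 billion

The money multiplier is m = (1 + c) / (rr + e + c) = (1 + 0.18) / (0.2717 + 0.1 + 0.18) ≈ 2.13884.
So M = m × MB = 2.13884 × 9.01 ≈ 19.2709 billion.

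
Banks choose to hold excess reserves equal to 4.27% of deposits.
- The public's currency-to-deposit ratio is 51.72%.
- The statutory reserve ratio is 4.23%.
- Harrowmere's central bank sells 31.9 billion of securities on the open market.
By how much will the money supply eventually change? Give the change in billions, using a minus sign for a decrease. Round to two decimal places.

-80.37 billion

The money multiplier is m = (1 + c) / (rr + e + c) = (1 + 0.5172) / (0.0423 + 0.0427 + 0.5172) ≈ 2.51943.
The sale removes 31.9 billion of base, so ΔM = m × ΔMB = 2.51943 × (−31.9) ≈ -80.3698 billion.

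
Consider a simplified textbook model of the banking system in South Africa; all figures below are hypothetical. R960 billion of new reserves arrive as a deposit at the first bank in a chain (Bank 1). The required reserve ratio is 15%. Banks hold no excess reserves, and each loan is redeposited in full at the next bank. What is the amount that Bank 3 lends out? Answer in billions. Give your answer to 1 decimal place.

R589.6 billion

Each bank lends a fraction (1 − rr) = 0.8500 of the deposit it receives, so Bank 3 receives 960·0.8500^2 and lends 960·0.8500^3 = 589.5600 billion.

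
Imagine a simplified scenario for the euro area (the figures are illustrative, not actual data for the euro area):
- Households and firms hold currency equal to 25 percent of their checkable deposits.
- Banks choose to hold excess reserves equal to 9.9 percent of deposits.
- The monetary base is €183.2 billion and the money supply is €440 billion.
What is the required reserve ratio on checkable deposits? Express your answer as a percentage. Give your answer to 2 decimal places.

Using m = M/MB = 440/183.2 ≈ 2.401747. Since m = (1 + c)/(c + rr + e), the denominator satisfies c + rr + e = (1 + c)/m = (1 + 0.25) / 2.401747 ≈ 0.520454.
With c = 0.25 and e = 0.099, the required reserve ratio on checkable deposits is 0.520454 − 0.25 − 0.099 = 0.171454.

17.15%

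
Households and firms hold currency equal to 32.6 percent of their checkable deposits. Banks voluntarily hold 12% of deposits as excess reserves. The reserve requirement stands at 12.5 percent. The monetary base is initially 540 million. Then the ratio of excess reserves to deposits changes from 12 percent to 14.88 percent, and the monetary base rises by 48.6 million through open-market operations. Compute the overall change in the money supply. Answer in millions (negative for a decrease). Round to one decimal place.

Before: m₁ = (1 + 0.326) / (0.125 + 0.12 + 0.326) ≈ 2.32224, MB₁ = 540, so M₁ = 2.32224 × 540 = 1254.0096 million.
After: m₂ = (1 + 0.326) / (0.125 + 0.1488 + 0.326) ≈ 2.21074, MB₂ = 540 + 48.6 = 588.6, so M₂ = 2.21074 × 588.6 ≈ 1301.2416 million.
ΔM = M₂ − M₁ = 1301.2416 − 1254.0096 = 47.232 million.

47.2 million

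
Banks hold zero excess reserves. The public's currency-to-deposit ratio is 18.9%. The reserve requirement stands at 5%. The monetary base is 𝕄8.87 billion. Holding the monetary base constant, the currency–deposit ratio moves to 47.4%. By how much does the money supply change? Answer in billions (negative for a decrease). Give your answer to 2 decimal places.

Initially m₁ = (1 + 0.189) / (0.05 + 0.189) ≈ 4.9749, so M₁ = 4.9749 × 8.87 ≈ 44.1274 billion.
After the change m₂ = (1 + 0.474) / (0.05 + 0.474) ≈ 2.8130, so M₂ = 2.8130 × 8.87 ≈ 24.9513 billion.
ΔM = M₂ − M₁ = 24.9513 − 44.1274 = -19.1761 billion.

-19.18 billion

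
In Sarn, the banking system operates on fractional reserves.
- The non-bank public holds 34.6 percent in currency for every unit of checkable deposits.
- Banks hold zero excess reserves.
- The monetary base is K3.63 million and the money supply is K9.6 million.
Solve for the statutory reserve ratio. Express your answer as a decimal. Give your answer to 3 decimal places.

Using m = M/MB = 9.6/3.63 ≈ 2.644628. Since m = (1 + c)/(c + rr + e), the denominator satisfies c + rr + e = (1 + c)/m = (1 + 0.346) / 2.644628 ≈ 0.508956.
With c = 0.346 and e = 0, the statutory reserve ratio is 0.508956 − 0.346 − 0 = 0.162956.

0.163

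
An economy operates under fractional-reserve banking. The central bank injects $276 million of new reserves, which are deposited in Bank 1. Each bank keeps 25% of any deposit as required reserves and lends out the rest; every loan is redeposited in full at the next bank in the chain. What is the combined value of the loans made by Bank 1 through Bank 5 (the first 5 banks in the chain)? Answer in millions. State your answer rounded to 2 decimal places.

Bank i lends (1 − rr)^i of the original deposit: Bank 1 lends 276·0.7500 = 207.0000, Bank 2 lends 276·0.7500² = 155.2500, and so on.
Summing a geometric series: total = 276·[0.7500·(1 − 0.7500^5) / (1 − 0.7500)] ≈ 631.5117 million.

$631.51 million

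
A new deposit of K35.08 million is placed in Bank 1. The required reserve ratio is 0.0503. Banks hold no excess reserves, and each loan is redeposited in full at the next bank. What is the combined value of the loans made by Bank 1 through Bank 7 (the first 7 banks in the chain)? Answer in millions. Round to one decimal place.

Bank i lends (1 − rr)^i of the original deposit: Bank 1 lends 35.08·0.9497 ≈ 33.3155, Bank 2 lends 35.08·0.9497² ≈ 31.6397, and so on.
Summing a geometric series: total = 35.08·[0.9497·(1 − 0.9497^7) / (1 − 0.9497)] ≈ 200.8234 million.

K200.8 million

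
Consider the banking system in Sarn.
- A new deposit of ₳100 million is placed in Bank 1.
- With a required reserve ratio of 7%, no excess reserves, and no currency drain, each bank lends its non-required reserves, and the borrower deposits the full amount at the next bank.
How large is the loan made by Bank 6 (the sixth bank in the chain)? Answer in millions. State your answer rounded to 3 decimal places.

₳64.699 million

Each bank lends a fraction (1 − rr) = 0.9300 of the deposit it receives, so Bank 6 receives 100·0.9300^5 and lends 100·0.9300^6 ≈ 64.6990 million.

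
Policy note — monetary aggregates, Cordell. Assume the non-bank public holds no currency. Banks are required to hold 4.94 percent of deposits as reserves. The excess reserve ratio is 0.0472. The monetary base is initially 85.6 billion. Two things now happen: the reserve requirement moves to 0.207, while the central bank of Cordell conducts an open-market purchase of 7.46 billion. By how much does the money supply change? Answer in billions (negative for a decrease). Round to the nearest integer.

Before: m₁ = 1 / (0.0494 + 0.0472) ≈ 10.3520, MB₁ = 85.6, so M₁ = 10.3520 × 85.6 = 886.1312 billion.
After: m₂ = 1 / (0.207 + 0.0472) ≈ 3.9339, MB₂ = 85.6 + 7.46 = 93.06, so M₂ = 3.9339 × 93.06 ≈ 366.0887 billion.
ΔM = M₂ − M₁ = 366.0887 − 886.1312 = -520.0425 billion.

-520 billion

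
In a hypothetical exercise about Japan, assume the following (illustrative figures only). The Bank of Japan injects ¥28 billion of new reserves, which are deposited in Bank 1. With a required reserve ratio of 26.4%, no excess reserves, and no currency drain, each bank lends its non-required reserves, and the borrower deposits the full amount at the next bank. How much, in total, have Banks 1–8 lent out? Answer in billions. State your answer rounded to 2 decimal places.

Bank i lends (1 − rr)^i of the original deposit: Bank 1 lends 28·0.7360 = 20.6080, Bank 2 lends 28·0.7360² ≈ 15.1675, and so on.
Summing a geometric series: total = 28·[0.7360·(1 − 0.7360^8) / (1 − 0.7360)] ≈ 71.3393 billion.

¥71.34 billion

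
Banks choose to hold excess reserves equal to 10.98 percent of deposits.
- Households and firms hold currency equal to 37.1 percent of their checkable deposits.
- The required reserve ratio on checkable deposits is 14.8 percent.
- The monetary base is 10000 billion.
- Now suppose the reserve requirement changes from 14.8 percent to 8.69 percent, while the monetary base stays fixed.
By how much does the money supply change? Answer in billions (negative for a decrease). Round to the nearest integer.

2347 billion

Initially m₁ = (1 + 0.371) / (0.148 + 0.1098 + 0.371) ≈ 2.18034, so M₁ = 2.18034 × 10000 = 21803.4 billion.
After the change m₂ = (1 + 0.371) / (0.0869 + 0.1098 + 0.371) ≈ 2.41501, so M₂ = 2.41501 × 10000 = 24150.1 billion.
ΔM = M₂ − M₁ = 24150.1 − 21803.4 = 2346.7 billion.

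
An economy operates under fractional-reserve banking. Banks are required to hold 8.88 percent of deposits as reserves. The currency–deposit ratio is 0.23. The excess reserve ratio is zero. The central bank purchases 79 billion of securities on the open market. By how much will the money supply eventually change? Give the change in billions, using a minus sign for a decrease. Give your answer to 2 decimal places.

The money multiplier is m = (1 + c) / (rr + c) = (1 + 0.23) / (0.0888 + 0.23) ≈ 3.85822.
The purchase adds 79 billion of base, so ΔM = m × ΔMB = 3.85822 × (+79) ≈ 304.7994 billion.

304.80 billion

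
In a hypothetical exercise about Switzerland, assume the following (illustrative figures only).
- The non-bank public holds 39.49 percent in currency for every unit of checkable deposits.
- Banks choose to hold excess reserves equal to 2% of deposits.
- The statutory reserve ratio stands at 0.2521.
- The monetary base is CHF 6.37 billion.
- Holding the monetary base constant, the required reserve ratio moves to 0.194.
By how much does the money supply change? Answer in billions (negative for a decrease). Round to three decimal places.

Initially m₁ = (1 + 0.3949) / (0.2521 + 0.02 + 0.3949) ≈ 2.09130, so M₁ = 2.09130 × 6.37 ≈ 13.3216 billion.
After the change m₂ = (1 + 0.3949) / (0.194 + 0.02 + 0.3949) ≈ 2.29085, so M₂ = 2.29085 × 6.37 ≈ 14.5927 billion.
ΔM = M₂ − M₁ = 14.5927 − 13.3216 = 1.2711 billion.

CHF 1.271 billion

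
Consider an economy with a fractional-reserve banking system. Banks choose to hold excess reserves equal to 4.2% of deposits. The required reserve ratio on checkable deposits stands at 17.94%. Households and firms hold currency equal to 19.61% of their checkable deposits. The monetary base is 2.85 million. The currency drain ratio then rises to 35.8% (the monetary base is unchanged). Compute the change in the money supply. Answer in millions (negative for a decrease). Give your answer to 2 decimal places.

Initially m₁ = (1 + 0.1961) / (0.1794 + 0.042 + 0.1961) ≈ 2.8649, so M₁ = 2.8649 × 2.85 ≈ 8.165 million.
After the change m₂ = (1 + 0.358) / (0.1794 + 0.042 + 0.358) ≈ 2.3438, so M₂ = 2.3438 × 2.85 ≈ 6.6798 million.
ΔM = M₂ − M₁ = 6.6798 − 8.165 = -1.4852 million.

-1.49 million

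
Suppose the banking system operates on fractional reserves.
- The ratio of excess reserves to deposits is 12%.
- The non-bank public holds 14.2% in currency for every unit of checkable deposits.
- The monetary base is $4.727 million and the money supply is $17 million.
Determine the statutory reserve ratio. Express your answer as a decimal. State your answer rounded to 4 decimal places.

0.0555

Using m = M/MB = 17/4.727 ≈ 3.596361. Since m = (1 + c)/(c + rr + e), the denominator satisfies c + rr + e = (1 + c)/m = (1 + 0.142) / 3.596361 ≈ 0.317543.
With c = 0.142 and e = 0.12, the statutory reserve ratio is 0.317543 − 0.142 − 0.12 = 0.055543.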